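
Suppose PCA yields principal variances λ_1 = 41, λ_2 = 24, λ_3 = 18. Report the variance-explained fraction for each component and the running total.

Step 1 — total variance = trace(Sigma) = Σ λ_i = 41 + 24 + 18 = 83.

Step 2 — fraction explained by component i = λ_i / Σ λ:
  PC1: 41/83 = 0.494
  PC2: 24/83 = 0.2892
  PC3: 18/83 = 0.2169

Step 3 — cumulative fraction after k components = (λ_1 + ... + λ_k) / Σ λ:
  k = 1: 41/83 = 0.494
  k = 2: (41 + 24)/83 = 65/83 = 0.7831
  k = 3: (41 + 24 + 18)/83 = 83/83 = 1

Summary (fraction, with percent):

explained: PC1 0.494 (49.4%), PC2 0.2892 (28.92%), PC3 0.2169 (21.69%);  cumulative: 0.494, 0.7831, 1


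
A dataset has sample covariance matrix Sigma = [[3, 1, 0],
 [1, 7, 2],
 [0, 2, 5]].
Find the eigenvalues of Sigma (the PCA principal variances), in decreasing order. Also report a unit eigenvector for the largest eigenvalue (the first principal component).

Step 1 — characteristic polynomial p(λ) = det(λI - Sigma) = λ³ - tr·λ² + c_1·λ - det, where tr = trace, c_1 = sum of the principal 2×2 minors, det = det(Sigma):
  tr = 3 + 7 + 5 = 15,
  c_1 = (3·7 - (1)²) + (3·5 - (0)²) + (7·5 - (2)²) = 20 + 15 + 31 = 66,
  det = 3·(7·5 - (2)²) - (1)·((1)·5 - (2)·(0)) + (0)·((1)·(2) - 7·(0)) = 3·(31) - (1)·(5) + (0)·(2) = 88.
  So p(λ) = λ³ - 15λ² + 66λ - 88.
Step 2 — look for an integer root (rational root theorem: any rational root is an integer divisor of 88). Testing λ = 4:
  p(4) = 64 - 240 + 264 - 88 = 0  ✓
  Dividing out (λ - 4): p(λ) = (λ - 4)(λ² - 11λ + 22).
Step 3 — remaining eigenvalues from the quadratic λ² - 11λ + 22 = 0:
  Δ = 11² - 4·22 = 121 - 88 = 33,  λ = (11 ± √33)/2 = (11 ± 5.7446)/2 ≈ 8.3723 or 2.6277.
  Sorted: λ_1 = 8.3723,  λ_2 = 4,  λ_3 = 2.6277  (check: sum = 15 = tr ✓).

Step 4 — unit eigenvector for λ_1 ≈ 8.3723: v spans the null space of (Sigma - λ_1 I), whose rows are
  r_1 = (-5.3723, 1, 0),  r_2 = (1, -1.3723, 2),  r_3 = (0, 2, -3.3723).
  v is orthogonal to every row, so take v ∝ r_1 × r_2 = ((1)·(2) - (0)·(-1.3723), (0)·(1) - (-5.3723)·(2), (-5.3723)·(-1.3723) - (1)·(1)) ≈ (2, 10.7446, 6.3723).
  Let u = (2, 10.7446, 6.3723).
  ||u|| = √((2)² + (10.7446)² + (6.3723)²) = √(160.0516) ≈ 12.6511,  v_1 = u/||u|| ≈ (0.1581, 0.8493, 0.5037) (||v_1|| = 1).

λ_1 = 8.3723,  λ_2 = 4,  λ_3 = 2.6277;  v_1 ≈ (0.1581, 0.8493, 0.5037)


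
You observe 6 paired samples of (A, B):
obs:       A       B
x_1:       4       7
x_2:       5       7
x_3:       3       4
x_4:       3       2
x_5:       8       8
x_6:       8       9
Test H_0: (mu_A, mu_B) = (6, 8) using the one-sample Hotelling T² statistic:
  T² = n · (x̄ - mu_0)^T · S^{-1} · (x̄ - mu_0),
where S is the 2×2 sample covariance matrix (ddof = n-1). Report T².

Step 1 — sample mean vector:
  mean(A) = (4 + 5 + 3 + 3 + 8 + 8) / 6 = 31/6 = 5.1667
  mean(B) = (7 + 7 + 4 + 2 + 8 + 9) / 6 = 37/6 = 6.1667
  x̄ = (5.1667, 6.1667),  deviation x̄ - mu_0 = (5.1667, 6.1667) - (6, 8) = (-0.8333, -1.8333).

Step 2 — sample covariance matrix, S[i,j] = (1/(n-1)) · Σ_k (x_{k,i} - mean_i) · (x_{k,j} - mean_j), divisor n-1 = 5:
  S[A,A] = ((-1.1667)·(-1.1667) + (-0.1667)·(-0.1667) + (-2.1667)·(-2.1667) + (-2.1667)·(-2.1667) + (2.8333)·(2.8333) + (2.8333)·(2.8333)) / 5 = 26.8333/5 = 5.3667
  S[A,B] = ((-1.1667)·(0.8333) + (-0.1667)·(0.8333) + (-2.1667)·(-2.1667) + (-2.1667)·(-4.1667) + (2.8333)·(1.8333) + (2.8333)·(2.8333)) / 5 = 25.8333/5 = 5.1667
  S[B,B] = ((0.8333)·(0.8333) + (0.8333)·(0.8333) + (-2.1667)·(-2.1667) + (-4.1667)·(-4.1667) + (1.8333)·(1.8333) + (2.8333)·(2.8333)) / 5 = 34.8333/5 = 6.9667
  S = [[5.3667, 5.1667],
 [5.1667, 6.9667]].

Step 3 — invert S. det(S) = 5.3667·6.9667 - (5.1667)² = 10.6933.
  S^{-1} = (1/det) · [[d, -b], [-b, a]] = [[0.6515, -0.4832],
 [-0.4832, 0.5019]].

Step 4 — quadratic form (x̄ - mu_0)^T · S^{-1} · (x̄ - mu_0):
  S^{-1} · (x̄ - mu_0) = (0.3429, -0.5175),
  (x̄ - mu_0)^T · [...] = (-0.8333)·(0.3429) + (-1.8333)·(-0.5175) = 0.6629.

Step 5 — scale by n: T² = 6 · 0.6629 = 3.9776.

T² ≈ 3.9776


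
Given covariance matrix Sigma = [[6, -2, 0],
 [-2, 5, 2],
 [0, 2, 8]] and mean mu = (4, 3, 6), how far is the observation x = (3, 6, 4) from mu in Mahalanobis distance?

Step 1 — centre the observation: (x - mu) = (-1, 3, -2).

Step 2 — invert Sigma (cofactor / det for 3×3, or solve directly):
  Sigma^{-1} = [[0.1957, 0.087, -0.0217],
 [0.087, 0.2609, -0.0652],
 [-0.0217, -0.0652, 0.1413]].

Step 3 — form the quadratic (x - mu)^T · Sigma^{-1} · (x - mu):
  Sigma^{-1} · (x - mu) = (0.1087, 0.8261, -0.4565).
  (x - mu)^T · [Sigma^{-1} · (x - mu)] = (-1)·(0.1087) + (3)·(0.8261) + (-2)·(-0.4565) = 3.2826.

Step 4 — take square root: d = √(3.2826) ≈ 1.8118.

d(x, mu) = √(3.2826) ≈ 1.8118


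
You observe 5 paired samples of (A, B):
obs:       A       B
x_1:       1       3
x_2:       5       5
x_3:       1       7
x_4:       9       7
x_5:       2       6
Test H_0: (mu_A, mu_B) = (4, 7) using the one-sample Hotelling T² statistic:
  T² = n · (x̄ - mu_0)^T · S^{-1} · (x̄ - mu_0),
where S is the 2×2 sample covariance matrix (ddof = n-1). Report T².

Step 1 — sample mean vector:
  mean(A) = (1 + 5 + 1 + 9 + 2) / 5 = 18/5 = 3.6
  mean(B) = (3 + 5 + 7 + 7 + 6) / 5 = 28/5 = 5.6
  x̄ = (3.6, 5.6),  deviation x̄ - mu_0 = (3.6, 5.6) - (4, 7) = (-0.4, -1.4).

Step 2 — sample covariance matrix, S[i,j] = (1/(n-1)) · Σ_k (x_{k,i} - mean_i) · (x_{k,j} - mean_j), divisor n-1 = 4:
  S[A,A] = ((-2.6)·(-2.6) + (1.4)·(1.4) + (-2.6)·(-2.6) + (5.4)·(5.4) + (-1.6)·(-1.6)) / 4 = 47.2/4 = 11.8
  S[A,B] = ((-2.6)·(-2.6) + (1.4)·(-0.6) + (-2.6)·(1.4) + (5.4)·(1.4) + (-1.6)·(0.4)) / 4 = 9.2/4 = 2.3
  S[B,B] = ((-2.6)·(-2.6) + (-0.6)·(-0.6) + (1.4)·(1.4) + (1.4)·(1.4) + (0.4)·(0.4)) / 4 = 11.2/4 = 2.8
  S = [[11.8, 2.3],
 [2.3, 2.8]].

Step 3 — invert S. det(S) = 11.8·2.8 - (2.3)² = 27.75.
  S^{-1} = (1/det) · [[d, -b], [-b, a]] = [[0.1009, -0.0829],
 [-0.0829, 0.4252]].

Step 4 — quadratic form (x̄ - mu_0)^T · S^{-1} · (x̄ - mu_0):
  S^{-1} · (x̄ - mu_0) = (0.0757, -0.5622),
  (x̄ - mu_0)^T · [...] = (-0.4)·(0.0757) + (-1.4)·(-0.5622) = 0.7568.

Step 5 — scale by n: T² = 5 · 0.7568 = 3.7838.

T² ≈ 3.7838


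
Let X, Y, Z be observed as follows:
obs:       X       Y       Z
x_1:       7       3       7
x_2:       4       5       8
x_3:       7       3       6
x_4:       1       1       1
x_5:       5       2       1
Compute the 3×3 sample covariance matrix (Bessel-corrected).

Step 1 — column means:
  mean(X) = (7 + 4 + 7 + 1 + 5) / 5 = 24/5 = 4.8
  mean(Y) = (3 + 5 + 3 + 1 + 2) / 5 = 14/5 = 2.8
  mean(Z) = (7 + 8 + 6 + 1 + 1) / 5 = 23/5 = 4.6

Step 2 — sample covariance S[i,j] = (1/(n-1)) · Σ_k (x_{k,i} - mean_i) · (x_{k,j} - mean_j), with n-1 = 4.
  S[X,X] = ((2.2)·(2.2) + (-0.8)·(-0.8) + (2.2)·(2.2) + (-3.8)·(-3.8) + (0.2)·(0.2)) / 4 = 24.8/4 = 6.2
  S[X,Y] = ((2.2)·(0.2) + (-0.8)·(2.2) + (2.2)·(0.2) + (-3.8)·(-1.8) + (0.2)·(-0.8)) / 4 = 5.8/4 = 1.45
  S[X,Z] = ((2.2)·(2.4) + (-0.8)·(3.4) + (2.2)·(1.4) + (-3.8)·(-3.6) + (0.2)·(-3.6)) / 4 = 18.6/4 = 4.65
  S[Y,Y] = ((0.2)·(0.2) + (2.2)·(2.2) + (0.2)·(0.2) + (-1.8)·(-1.8) + (-0.8)·(-0.8)) / 4 = 8.8/4 = 2.2
  S[Y,Z] = ((0.2)·(2.4) + (2.2)·(3.4) + (0.2)·(1.4) + (-1.8)·(-3.6) + (-0.8)·(-3.6)) / 4 = 17.6/4 = 4.4
  S[Z,Z] = ((2.4)·(2.4) + (3.4)·(3.4) + (1.4)·(1.4) + (-3.6)·(-3.6) + (-3.6)·(-3.6)) / 4 = 45.2/4 = 11.3

S is symmetric (S[j,i] = S[i,j]). Assembling:

S = [[6.2, 1.45, 4.65],
 [1.45, 2.2, 4.4],
 [4.65, 4.4, 11.3]]


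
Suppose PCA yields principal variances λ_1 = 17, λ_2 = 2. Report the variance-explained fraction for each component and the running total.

Step 1 — total variance = trace(Sigma) = Σ λ_i = 17 + 2 = 19.

Step 2 — fraction explained by component i = λ_i / Σ λ:
  PC1: 17/19 = 0.8947
  PC2: 2/19 = 0.1053

Step 3 — cumulative fraction after k components = (λ_1 + ... + λ_k) / Σ λ:
  k = 1: 17/19 = 0.8947
  k = 2: (17 + 2)/19 = 19/19 = 1

Summary (fraction, with percent):

explained: PC1 0.8947 (89.47%), PC2 0.1053 (10.53%);  cumulative: 0.8947, 1


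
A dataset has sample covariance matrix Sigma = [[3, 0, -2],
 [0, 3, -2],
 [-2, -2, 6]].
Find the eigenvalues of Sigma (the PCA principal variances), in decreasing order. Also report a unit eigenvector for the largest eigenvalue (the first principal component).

Step 1 — characteristic polynomial p(λ) = det(λI - Sigma) = λ³ - tr·λ² + c_1·λ - det, where tr = trace, c_1 = sum of the principal 2×2 minors, det = det(Sigma):
  tr = 3 + 3 + 6 = 12,
  c_1 = (3·3 - (0)²) + (3·6 - (-2)²) + (3·6 - (-2)²) = 9 + 14 + 14 = 37,
  det = 3·(3·6 - (-2)²) - (0)·((0)·6 - (-2)·(-2)) + (-2)·((0)·(-2) - 3·(-2)) = 3·(14) - (0)·(-4) + (-2)·(6) = 30.
  So p(λ) = λ³ - 12λ² + 37λ - 30.
Step 2 — look for an integer root (rational root theorem: any rational root is an integer divisor of 30). Testing λ = 3:
  p(3) = 27 - 108 + 111 - 30 = 0  ✓
  Dividing out (λ - 3): p(λ) = (λ - 3)(λ² - 9λ + 10).
Step 3 — remaining eigenvalues from the quadratic λ² - 9λ + 10 = 0:
  Δ = 9² - 4·10 = 81 - 40 = 41,  λ = (9 ± √41)/2 = (9 ± 6.4031)/2 ≈ 7.7016 or 1.2984.
  Sorted: λ_1 = 7.7016,  λ_2 = 3,  λ_3 = 1.2984  (check: sum = 12 = tr ✓).

Step 4 — unit eigenvector for λ_1 ≈ 7.7016: v spans the null space of (Sigma - λ_1 I), whose rows are
  r_1 = (-4.7016, 0, -2),  r_2 = (0, -4.7016, -2),  r_3 = (-2, -2, -1.7016).
  v is orthogonal to every row, so take v ∝ r_1 × r_2 = ((0)·(-2) - (-2)·(-4.7016), (-2)·(0) - (-4.7016)·(-2), (-4.7016)·(-4.7016) - (0)·(0)) ≈ (-9.4031, -9.4031, 22.1047).
  Rescale (multiply by -1 so the first nonzero entry is positive): u = (9.4031, 9.4031, -22.1047).
  ||u|| = √((9.4031)² + (9.4031)² + (-22.1047)²) = √(665.4546) ≈ 25.7964,  v_1 = u/||u|| ≈ (0.3645, 0.3645, -0.8569) (||v_1|| = 1).

λ_1 = 7.7016,  λ_2 = 3,  λ_3 = 1.2984;  v_1 ≈ (0.3645, 0.3645, -0.8569)


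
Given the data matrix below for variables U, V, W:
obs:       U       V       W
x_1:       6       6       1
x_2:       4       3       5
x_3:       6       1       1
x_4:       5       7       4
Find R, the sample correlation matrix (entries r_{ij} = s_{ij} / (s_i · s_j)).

Step 1 — column means:
  mean(U) = (6 + 4 + 6 + 5) / 4 = 21/4 = 5.25
  mean(V) = (6 + 3 + 1 + 7) / 4 = 17/4 = 4.25
  mean(W) = (1 + 5 + 1 + 4) / 4 = 11/4 = 2.75

Step 2 — sample variances and covariances s[i,j] = (1/(n-1)) · Σ_k (x_{k,i} - mean_i) · (x_{k,j} - mean_j), with n-1 = 3:
  s[U,U] = ((0.75)·(0.75) + (-1.25)·(-1.25) + (0.75)·(0.75) + (-0.25)·(-0.25)) / 3 = 2.75/3 = 0.9167
  s[U,V] = ((0.75)·(1.75) + (-1.25)·(-1.25) + (0.75)·(-3.25) + (-0.25)·(2.75)) / 3 = -0.25/3 = -0.0833
  s[U,W] = ((0.75)·(-1.75) + (-1.25)·(2.25) + (0.75)·(-1.75) + (-0.25)·(1.25)) / 3 = -5.75/3 = -1.9167
  s[V,V] = ((1.75)·(1.75) + (-1.25)·(-1.25) + (-3.25)·(-3.25) + (2.75)·(2.75)) / 3 = 22.75/3 = 7.5833
  s[V,W] = ((1.75)·(-1.75) + (-1.25)·(2.25) + (-3.25)·(-1.75) + (2.75)·(1.25)) / 3 = 3.25/3 = 1.0833
  s[W,W] = ((-1.75)·(-1.75) + (2.25)·(2.25) + (-1.75)·(-1.75) + (1.25)·(1.25)) / 3 = 12.75/3 = 4.25
  Sample standard deviations s_i = √(s[i,i]):
  s(U) = √(0.9167) = 0.9574
  s(V) = √(7.5833) = 2.7538
  s(W) = √(4.25) = 2.0616

Step 3 — r_{ij} = s_{ij} / (s_i · s_j):
  r[U,U] = 1 (diagonal).
  r[U,V] = -0.0833 / (0.9574 · 2.7538) = -0.0833 / 2.6365 = -0.0316
  r[U,W] = -1.9167 / (0.9574 · 2.0616) = -1.9167 / 1.9738 = -0.9711
  r[V,V] = 1 (diagonal).
  r[V,W] = 1.0833 / (2.7538 · 2.0616) = 1.0833 / 5.6771 = 0.1908
  r[W,W] = 1 (diagonal).

R is symmetric with unit diagonal. Assembling:

R = [[1, -0.0316, -0.9711],
 [-0.0316, 1, 0.1908],
 [-0.9711, 0.1908, 1]]


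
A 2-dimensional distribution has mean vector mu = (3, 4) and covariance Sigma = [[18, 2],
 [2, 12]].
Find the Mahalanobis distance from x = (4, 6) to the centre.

Step 1 — centre the observation: (x - mu) = (1, 2).

Step 2 — invert Sigma. det(Sigma) = 18·12 - (2)² = 212.
  Sigma^{-1} = (1/det) · [[d, -b], [-b, a]] = [[0.0566, -0.0094],
 [-0.0094, 0.0849]].

Step 3 — form the quadratic (x - mu)^T · Sigma^{-1} · (x - mu):
  Sigma^{-1} · (x - mu) = (0.0377, 0.1604).
  (x - mu)^T · [Sigma^{-1} · (x - mu)] = (1)·(0.0377) + (2)·(0.1604) = 0.3585.

Step 4 — take square root: d = √(0.3585) ≈ 0.5987.

d(x, mu) = √(0.3585) ≈ 0.5987


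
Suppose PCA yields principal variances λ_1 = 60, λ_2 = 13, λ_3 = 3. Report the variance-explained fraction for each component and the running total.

Step 1 — total variance = trace(Sigma) = Σ λ_i = 60 + 13 + 3 = 76.

Step 2 — fraction explained by component i = λ_i / Σ λ:
  PC1: 60/76 = 0.7895
  PC2: 13/76 = 0.1711
  PC3: 3/76 = 0.0395

Step 3 — cumulative fraction after k components = (λ_1 + ... + λ_k) / Σ λ:
  k = 1: 60/76 = 0.7895
  k = 2: (60 + 13)/76 = 73/76 = 0.9605
  k = 3: (60 + 13 + 3)/76 = 76/76 = 1

Summary (fraction, with percent):

explained: PC1 0.7895 (78.95%), PC2 0.1711 (17.11%), PC3 0.0395 (3.95%);  cumulative: 0.7895, 0.9605, 1


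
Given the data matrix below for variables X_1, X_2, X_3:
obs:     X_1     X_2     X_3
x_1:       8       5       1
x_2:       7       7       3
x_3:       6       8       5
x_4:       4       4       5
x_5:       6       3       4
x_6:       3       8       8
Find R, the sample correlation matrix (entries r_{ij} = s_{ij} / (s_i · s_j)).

Step 1 — column means:
  mean(X_1) = (8 + 7 + 6 + 4 + 6 + 3) / 6 = 34/6 = 5.6667
  mean(X_2) = (5 + 7 + 8 + 4 + 3 + 8) / 6 = 35/6 = 5.8333
  mean(X_3) = (1 + 3 + 5 + 5 + 4 + 8) / 6 = 26/6 = 4.3333

Step 2 — sample variances and covariances s[i,j] = (1/(n-1)) · Σ_k (x_{k,i} - mean_i) · (x_{k,j} - mean_j), with n-1 = 5:
  s[X_1,X_1] = ((2.3333)·(2.3333) + (1.3333)·(1.3333) + (0.3333)·(0.3333) + (-1.6667)·(-1.6667) + (0.3333)·(0.3333) + (-2.6667)·(-2.6667)) / 5 = 17.3333/5 = 3.4667
  s[X_1,X_2] = ((2.3333)·(-0.8333) + (1.3333)·(1.1667) + (0.3333)·(2.1667) + (-1.6667)·(-1.8333) + (0.3333)·(-2.8333) + (-2.6667)·(2.1667)) / 5 = -3.3333/5 = -0.6667
  s[X_1,X_3] = ((2.3333)·(-3.3333) + (1.3333)·(-1.3333) + (0.3333)·(0.6667) + (-1.6667)·(0.6667) + (0.3333)·(-0.3333) + (-2.6667)·(3.6667)) / 5 = -20.3333/5 = -4.0667
  s[X_2,X_2] = ((-0.8333)·(-0.8333) + (1.1667)·(1.1667) + (2.1667)·(2.1667) + (-1.8333)·(-1.8333) + (-2.8333)·(-2.8333) + (2.1667)·(2.1667)) / 5 = 22.8333/5 = 4.5667
  s[X_2,X_3] = ((-0.8333)·(-3.3333) + (1.1667)·(-1.3333) + (2.1667)·(0.6667) + (-1.8333)·(0.6667) + (-2.8333)·(-0.3333) + (2.1667)·(3.6667)) / 5 = 10.3333/5 = 2.0667
  s[X_3,X_3] = ((-3.3333)·(-3.3333) + (-1.3333)·(-1.3333) + (0.6667)·(0.6667) + (0.6667)·(0.6667) + (-0.3333)·(-0.3333) + (3.6667)·(3.6667)) / 5 = 27.3333/5 = 5.4667
  Sample standard deviations s_i = √(s[i,i]):
  s(X_1) = √(3.4667) = 1.8619
  s(X_2) = √(4.5667) = 2.137
  s(X_3) = √(5.4667) = 2.3381

Step 3 — r_{ij} = s_{ij} / (s_i · s_j):
  r[X_1,X_1] = 1 (diagonal).
  r[X_1,X_2] = -0.6667 / (1.8619 · 2.137) = -0.6667 / 3.9788 = -0.1676
  r[X_1,X_3] = -4.0667 / (1.8619 · 2.3381) = -4.0667 / 4.3533 = -0.9342
  r[X_2,X_2] = 1 (diagonal).
  r[X_2,X_3] = 2.0667 / (2.137 · 2.3381) = 2.0667 / 4.9964 = 0.4136
  r[X_3,X_3] = 1 (diagonal).

R is symmetric with unit diagonal. Assembling:

R = [[1, -0.1676, -0.9342],
 [-0.1676, 1, 0.4136],
 [-0.9342, 0.4136, 1]]


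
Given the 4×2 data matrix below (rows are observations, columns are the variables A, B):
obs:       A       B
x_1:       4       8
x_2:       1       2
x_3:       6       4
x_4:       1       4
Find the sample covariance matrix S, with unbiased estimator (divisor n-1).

Step 1 — column means:
  mean(A) = (4 + 1 + 6 + 1) / 4 = 12/4 = 3
  mean(B) = (8 + 2 + 4 + 4) / 4 = 18/4 = 4.5

Step 2 — sample covariance S[i,j] = (1/(n-1)) · Σ_k (x_{k,i} - mean_i) · (x_{k,j} - mean_j), with n-1 = 3.
  S[A,A] = ((1)·(1) + (-2)·(-2) + (3)·(3) + (-2)·(-2)) / 3 = 18/3 = 6
  S[A,B] = ((1)·(3.5) + (-2)·(-2.5) + (3)·(-0.5) + (-2)·(-0.5)) / 3 = 8/3 = 2.6667
  S[B,B] = ((3.5)·(3.5) + (-2.5)·(-2.5) + (-0.5)·(-0.5) + (-0.5)·(-0.5)) / 3 = 19/3 = 6.3333

S is symmetric (S[j,i] = S[i,j]). Assembling:

S = [[6, 2.6667],
 [2.6667, 6.3333]]


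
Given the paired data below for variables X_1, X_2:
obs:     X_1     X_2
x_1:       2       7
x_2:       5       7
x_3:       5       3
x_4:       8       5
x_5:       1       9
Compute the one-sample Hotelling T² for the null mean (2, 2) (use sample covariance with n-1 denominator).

Step 1 — sample mean vector:
  mean(X_1) = (2 + 5 + 5 + 8 + 1) / 5 = 21/5 = 4.2
  mean(X_2) = (7 + 7 + 3 + 5 + 9) / 5 = 31/5 = 6.2
  x̄ = (4.2, 6.2),  deviation x̄ - mu_0 = (4.2, 6.2) - (2, 2) = (2.2, 4.2).

Step 2 — sample covariance matrix, S[i,j] = (1/(n-1)) · Σ_k (x_{k,i} - mean_i) · (x_{k,j} - mean_j), divisor n-1 = 4:
  S[X_1,X_1] = ((-2.2)·(-2.2) + (0.8)·(0.8) + (0.8)·(0.8) + (3.8)·(3.8) + (-3.2)·(-3.2)) / 4 = 30.8/4 = 7.7
  S[X_1,X_2] = ((-2.2)·(0.8) + (0.8)·(0.8) + (0.8)·(-3.2) + (3.8)·(-1.2) + (-3.2)·(2.8)) / 4 = -17.2/4 = -4.3
  S[X_2,X_2] = ((0.8)·(0.8) + (0.8)·(0.8) + (-3.2)·(-3.2) + (-1.2)·(-1.2) + (2.8)·(2.8)) / 4 = 20.8/4 = 5.2
  S = [[7.7, -4.3],
 [-4.3, 5.2]].

Step 3 — invert S. det(S) = 7.7·5.2 - (-4.3)² = 21.55.
  S^{-1} = (1/det) · [[d, -b], [-b, a]] = [[0.2413, 0.1995],
 [0.1995, 0.3573]].

Step 4 — quadratic form (x̄ - mu_0)^T · S^{-1} · (x̄ - mu_0):
  S^{-1} · (x̄ - mu_0) = (1.3689, 1.9397),
  (x̄ - mu_0)^T · [...] = (2.2)·(1.3689) + (4.2)·(1.9397) = 11.1582.

Step 5 — scale by n: T² = 5 · 11.1582 = 55.7912.

T² ≈ 55.7912


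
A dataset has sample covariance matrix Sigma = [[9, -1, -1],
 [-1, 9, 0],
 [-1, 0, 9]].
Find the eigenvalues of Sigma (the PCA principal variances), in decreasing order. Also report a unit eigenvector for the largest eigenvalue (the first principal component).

Step 1 — characteristic polynomial p(λ) = det(λI - Sigma) = λ³ - tr·λ² + c_1·λ - det, where tr = trace, c_1 = sum of the principal 2×2 minors, det = det(Sigma):
  tr = 9 + 9 + 9 = 27,
  c_1 = (9·9 - (-1)²) + (9·9 - (-1)²) + (9·9 - (0)²) = 80 + 80 + 81 = 241,
  det = 9·(9·9 - (0)²) - (-1)·((-1)·9 - (0)·(-1)) + (-1)·((-1)·(0) - 9·(-1)) = 9·(81) - (-1)·(-9) + (-1)·(9) = 711.
  So p(λ) = λ³ - 27λ² + 241λ - 711.
Step 2 — look for an integer root (rational root theorem: any rational root is an integer divisor of 711). Testing λ = 9:
  p(9) = 729 - 2187 + 2169 - 711 = 0  ✓
  Dividing out (λ - 9): p(λ) = (λ - 9)(λ² - 18λ + 79).
Step 3 — remaining eigenvalues from the quadratic λ² - 18λ + 79 = 0:
  Δ = 18² - 4·79 = 324 - 316 = 8,  λ = (18 ± √8)/2 = (18 ± 2.8284)/2 ≈ 10.4142 or 7.5858.
  Sorted: λ_1 = 10.4142,  λ_2 = 9,  λ_3 = 7.5858  (check: sum = 27 = tr ✓).

Step 4 — unit eigenvector for λ_1 ≈ 10.4142: v spans the null space of (Sigma - λ_1 I), whose rows are
  r_1 = (-1.4142, -1, -1),  r_2 = (-1, -1.4142, 0),  r_3 = (-1, 0, -1.4142).
  v is orthogonal to every row, so take v ∝ r_1 × r_2 = ((-1)·(0) - (-1)·(-1.4142), (-1)·(-1) - (-1.4142)·(0), (-1.4142)·(-1.4142) - (-1)·(-1)) ≈ (-1.4142, 1, 1).
  Rescale (multiply by -1 so the first nonzero entry is positive): u = (1.4142, -1, -1).
  ||u|| = √((1.4142)² + (-1)² + (-1)²) = √(4) ≈ 2,  v_1 = u/||u|| ≈ (0.7071, -0.5, -0.5) (||v_1|| = 1).

λ_1 = 10.4142,  λ_2 = 9,  λ_3 = 7.5858;  v_1 ≈ (0.7071, -0.5, -0.5)


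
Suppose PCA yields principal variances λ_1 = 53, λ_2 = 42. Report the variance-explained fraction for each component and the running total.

Step 1 — total variance = trace(Sigma) = Σ λ_i = 53 + 42 = 95.

Step 2 — fraction explained by component i = λ_i / Σ λ:
  PC1: 53/95 = 0.5579
  PC2: 42/95 = 0.4421

Step 3 — cumulative fraction after k components = (λ_1 + ... + λ_k) / Σ λ:
  k = 1: 53/95 = 0.5579
  k = 2: (53 + 42)/95 = 95/95 = 1

Summary (fraction, with percent):

explained: PC1 0.5579 (55.79%), PC2 0.4421 (44.21%);  cumulative: 0.5579, 1


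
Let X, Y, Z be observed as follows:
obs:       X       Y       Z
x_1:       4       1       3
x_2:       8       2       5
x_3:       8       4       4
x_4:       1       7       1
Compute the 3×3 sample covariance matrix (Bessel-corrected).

Step 1 — column means:
  mean(X) = (4 + 8 + 8 + 1) / 4 = 21/4 = 5.25
  mean(Y) = (1 + 2 + 4 + 7) / 4 = 14/4 = 3.5
  mean(Z) = (3 + 5 + 4 + 1) / 4 = 13/4 = 3.25

Step 2 — sample covariance S[i,j] = (1/(n-1)) · Σ_k (x_{k,i} - mean_i) · (x_{k,j} - mean_j), with n-1 = 3.
  S[X,X] = ((-1.25)·(-1.25) + (2.75)·(2.75) + (2.75)·(2.75) + (-4.25)·(-4.25)) / 3 = 34.75/3 = 11.5833
  S[X,Y] = ((-1.25)·(-2.5) + (2.75)·(-1.5) + (2.75)·(0.5) + (-4.25)·(3.5)) / 3 = -14.5/3 = -4.8333
  S[X,Z] = ((-1.25)·(-0.25) + (2.75)·(1.75) + (2.75)·(0.75) + (-4.25)·(-2.25)) / 3 = 16.75/3 = 5.5833
  S[Y,Y] = ((-2.5)·(-2.5) + (-1.5)·(-1.5) + (0.5)·(0.5) + (3.5)·(3.5)) / 3 = 21/3 = 7
  S[Y,Z] = ((-2.5)·(-0.25) + (-1.5)·(1.75) + (0.5)·(0.75) + (3.5)·(-2.25)) / 3 = -9.5/3 = -3.1667
  S[Z,Z] = ((-0.25)·(-0.25) + (1.75)·(1.75) + (0.75)·(0.75) + (-2.25)·(-2.25)) / 3 = 8.75/3 = 2.9167

S is symmetric (S[j,i] = S[i,j]). Assembling:

S = [[11.5833, -4.8333, 5.5833],
 [-4.8333, 7, -3.1667],
 [5.5833, -3.1667, 2.9167]]


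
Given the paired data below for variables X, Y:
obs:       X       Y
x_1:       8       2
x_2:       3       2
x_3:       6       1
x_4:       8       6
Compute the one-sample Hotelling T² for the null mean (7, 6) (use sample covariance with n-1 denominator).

Step 1 — sample mean vector:
  mean(X) = (8 + 3 + 6 + 8) / 4 = 25/4 = 6.25
  mean(Y) = (2 + 2 + 1 + 6) / 4 = 11/4 = 2.75
  x̄ = (6.25, 2.75),  deviation x̄ - mu_0 = (6.25, 2.75) - (7, 6) = (-0.75, -3.25).

Step 2 — sample covariance matrix, S[i,j] = (1/(n-1)) · Σ_k (x_{k,i} - mean_i) · (x_{k,j} - mean_j), divisor n-1 = 3:
  S[X,X] = ((1.75)·(1.75) + (-3.25)·(-3.25) + (-0.25)·(-0.25) + (1.75)·(1.75)) / 3 = 16.75/3 = 5.5833
  S[X,Y] = ((1.75)·(-0.75) + (-3.25)·(-0.75) + (-0.25)·(-1.75) + (1.75)·(3.25)) / 3 = 7.25/3 = 2.4167
  S[Y,Y] = ((-0.75)·(-0.75) + (-0.75)·(-0.75) + (-1.75)·(-1.75) + (3.25)·(3.25)) / 3 = 14.75/3 = 4.9167
  S = [[5.5833, 2.4167],
 [2.4167, 4.9167]].

Step 3 — invert S. det(S) = 5.5833·4.9167 - (2.4167)² = 21.6111.
  S^{-1} = (1/det) · [[d, -b], [-b, a]] = [[0.2275, -0.1118],
 [-0.1118, 0.2584]].

Step 4 — quadratic form (x̄ - mu_0)^T · S^{-1} · (x̄ - mu_0):
  S^{-1} · (x̄ - mu_0) = (0.1928, -0.7558),
  (x̄ - mu_0)^T · [...] = (-0.75)·(0.1928) + (-3.25)·(-0.7558) = 2.3117.

Step 5 — scale by n: T² = 4 · 2.3117 = 9.2468.

T² ≈ 9.2468


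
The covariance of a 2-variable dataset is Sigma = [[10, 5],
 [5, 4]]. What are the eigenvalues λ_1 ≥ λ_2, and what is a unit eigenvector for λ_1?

Step 1 — characteristic polynomial of 2×2 Sigma:
  det(Sigma - λI) = λ² - trace · λ + det = 0.
  trace = 10 + 4 = 14, det = 10·4 - (5)² = 15.
Step 2 — discriminant:
  Δ = trace² - 4·det = 196 - 60 = 136.
Step 3 — eigenvalues:
  λ = (trace ± √Δ)/2 = (14 ± 11.6619)/2,
  λ_1 = 12.831,  λ_2 = 1.169.

Step 4 — unit eigenvector for λ_1: solve (Sigma - λ_1 I)v = 0. First row:
  (10 - 12.831)·v_x + (5)·v_y = 0, i.e. (-2.831)·v_x + (5)·v_y = 0,
  so v ∝ (b, λ_1 - a) = (5, 2.831) = u.
  ||u|| = √((5)² + (2.831)²) = √(33.0143) ≈ 5.7458,
  v_1 = u/||u|| ≈ (0.8702, 0.4927) (||v_1|| = 1).

λ_1 = 12.831,  λ_2 = 1.169;  v_1 ≈ (0.8702, 0.4927)


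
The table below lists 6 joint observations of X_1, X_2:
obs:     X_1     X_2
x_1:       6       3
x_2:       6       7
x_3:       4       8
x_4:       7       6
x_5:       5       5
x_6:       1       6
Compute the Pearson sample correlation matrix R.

Step 1 — column means:
  mean(X_1) = (6 + 6 + 4 + 7 + 5 + 1) / 6 = 29/6 = 4.8333
  mean(X_2) = (3 + 7 + 8 + 6 + 5 + 6) / 6 = 35/6 = 5.8333

Step 2 — sample variances and covariances s[i,j] = (1/(n-1)) · Σ_k (x_{k,i} - mean_i) · (x_{k,j} - mean_j), with n-1 = 5:
  s[X_1,X_1] = ((1.1667)·(1.1667) + (1.1667)·(1.1667) + (-0.8333)·(-0.8333) + (2.1667)·(2.1667) + (0.1667)·(0.1667) + (-3.8333)·(-3.8333)) / 5 = 22.8333/5 = 4.5667
  s[X_1,X_2] = ((1.1667)·(-2.8333) + (1.1667)·(1.1667) + (-0.8333)·(2.1667) + (2.1667)·(0.1667) + (0.1667)·(-0.8333) + (-3.8333)·(0.1667)) / 5 = -4.1667/5 = -0.8333
  s[X_2,X_2] = ((-2.8333)·(-2.8333) + (1.1667)·(1.1667) + (2.1667)·(2.1667) + (0.1667)·(0.1667) + (-0.8333)·(-0.8333) + (0.1667)·(0.1667)) / 5 = 14.8333/5 = 2.9667
  Sample standard deviations s_i = √(s[i,i]):
  s(X_1) = √(4.5667) = 2.137
  s(X_2) = √(2.9667) = 1.7224

Step 3 — r_{ij} = s_{ij} / (s_i · s_j):
  r[X_1,X_1] = 1 (diagonal).
  r[X_1,X_2] = -0.8333 / (2.137 · 1.7224) = -0.8333 / 3.6807 = -0.2264
  r[X_2,X_2] = 1 (diagonal).

R is symmetric with unit diagonal. Assembling:

R = [[1, -0.2264],
 [-0.2264, 1]]


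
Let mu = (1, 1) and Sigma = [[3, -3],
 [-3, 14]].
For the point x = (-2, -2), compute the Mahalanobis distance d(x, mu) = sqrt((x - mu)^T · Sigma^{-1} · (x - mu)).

Step 1 — centre the observation: (x - mu) = (-3, -3).

Step 2 — invert Sigma. det(Sigma) = 3·14 - (-3)² = 33.
  Sigma^{-1} = (1/det) · [[d, -b], [-b, a]] = [[0.4242, 0.0909],
 [0.0909, 0.0909]].

Step 3 — form the quadratic (x - mu)^T · Sigma^{-1} · (x - mu):
  Sigma^{-1} · (x - mu) = (-1.5455, -0.5455).
  (x - mu)^T · [Sigma^{-1} · (x - mu)] = (-3)·(-1.5455) + (-3)·(-0.5455) = 6.2727.

Step 4 — take square root: d = √(6.2727) ≈ 2.5045.

d(x, mu) = √(6.2727) ≈ 2.5045


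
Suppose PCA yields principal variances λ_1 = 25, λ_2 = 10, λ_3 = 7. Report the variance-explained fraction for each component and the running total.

Step 1 — total variance = trace(Sigma) = Σ λ_i = 25 + 10 + 7 = 42.

Step 2 — fraction explained by component i = λ_i / Σ λ:
  PC1: 25/42 = 0.5952
  PC2: 10/42 = 0.2381
  PC3: 7/42 = 0.1667

Step 3 — cumulative fraction after k components = (λ_1 + ... + λ_k) / Σ λ:
  k = 1: 25/42 = 0.5952
  k = 2: (25 + 10)/42 = 35/42 = 0.8333
  k = 3: (25 + 10 + 7)/42 = 42/42 = 1

Summary (fraction, with percent):

explained: PC1 0.5952 (59.52%), PC2 0.2381 (23.81%), PC3 0.1667 (16.67%);  cumulative: 0.5952, 0.8333, 1


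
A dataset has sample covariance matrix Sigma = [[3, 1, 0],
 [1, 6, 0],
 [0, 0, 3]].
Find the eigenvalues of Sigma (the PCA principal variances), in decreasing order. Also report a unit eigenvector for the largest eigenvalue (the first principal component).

Step 1 — characteristic polynomial p(λ) = det(λI - Sigma) = λ³ - tr·λ² + c_1·λ - det, where tr = trace, c_1 = sum of the principal 2×2 minors, det = det(Sigma):
  tr = 3 + 6 + 3 = 12,
  c_1 = (3·6 - (1)²) + (3·3 - (0)²) + (6·3 - (0)²) = 17 + 9 + 18 = 44,
  det = 3·(6·3 - (0)²) - (1)·((1)·3 - (0)·(0)) + (0)·((1)·(0) - 6·(0)) = 3·(18) - (1)·(3) + (0)·(0) = 51.
  So p(λ) = λ³ - 12λ² + 44λ - 51.
Step 2 — look for an integer root (rational root theorem: any rational root is an integer divisor of 51). Testing λ = 3:
  p(3) = 27 - 108 + 132 - 51 = 0  ✓
  Dividing out (λ - 3): p(λ) = (λ - 3)(λ² - 9λ + 17).
Step 3 — remaining eigenvalues from the quadratic λ² - 9λ + 17 = 0:
  Δ = 9² - 4·17 = 81 - 68 = 13,  λ = (9 ± √13)/2 = (9 ± 3.6056)/2 ≈ 6.3028 or 2.6972.
  Sorted: λ_1 = 6.3028,  λ_2 = 3,  λ_3 = 2.6972  (check: sum = 12 = tr ✓).

Step 4 — unit eigenvector for λ_1 ≈ 6.3028: v spans the null space of (Sigma - λ_1 I), whose rows are
  r_1 = (-3.3028, 1, 0),  r_2 = (1, -0.3028, 0),  r_3 = (0, 0, -3.3028).
  v is orthogonal to every row, so take v ∝ r_1 × r_3 = ((1)·(-3.3028) - (0)·(0), (0)·(0) - (-3.3028)·(-3.3028), (-3.3028)·(0) - (1)·(0)) ≈ (-3.3028, -10.9083, 0).
  Rescale (multiply by -1 so the first nonzero entry is positive): u = (3.3028, 10.9083, 0).
  ||u|| = √((3.3028)² + (10.9083)² + (0)²) = √(129.8999) ≈ 11.3974,  v_1 = u/||u|| ≈ (0.2898, 0.9571, 0) (||v_1|| = 1).

λ_1 = 6.3028,  λ_2 = 3,  λ_3 = 2.6972;  v_1 ≈ (0.2898, 0.9571, 0)


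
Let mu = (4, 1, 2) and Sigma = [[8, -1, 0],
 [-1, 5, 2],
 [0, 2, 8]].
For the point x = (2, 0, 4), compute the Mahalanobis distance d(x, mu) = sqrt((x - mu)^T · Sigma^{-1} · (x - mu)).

Step 1 — centre the observation: (x - mu) = (-2, -1, 2).

Step 2 — invert Sigma (cofactor / det for 3×3, or solve directly):
  Sigma^{-1} = [[0.1286, 0.0286, -0.0071],
 [0.0286, 0.2286, -0.0571],
 [-0.0071, -0.0571, 0.1393]].

Step 3 — form the quadratic (x - mu)^T · Sigma^{-1} · (x - mu):
  Sigma^{-1} · (x - mu) = (-0.3, -0.4, 0.35).
  (x - mu)^T · [Sigma^{-1} · (x - mu)] = (-2)·(-0.3) + (-1)·(-0.4) + (2)·(0.35) = 1.7.

Step 4 — take square root: d = √(1.7) ≈ 1.3038.

d(x, mu) = √(1.7) ≈ 1.3038


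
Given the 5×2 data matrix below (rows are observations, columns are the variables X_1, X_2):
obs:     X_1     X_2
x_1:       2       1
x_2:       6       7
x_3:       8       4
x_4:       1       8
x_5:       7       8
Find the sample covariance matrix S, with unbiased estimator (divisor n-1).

Step 1 — column means:
  mean(X_1) = (2 + 6 + 8 + 1 + 7) / 5 = 24/5 = 4.8
  mean(X_2) = (1 + 7 + 4 + 8 + 8) / 5 = 28/5 = 5.6

Step 2 — sample covariance S[i,j] = (1/(n-1)) · Σ_k (x_{k,i} - mean_i) · (x_{k,j} - mean_j), with n-1 = 4.
  S[X_1,X_1] = ((-2.8)·(-2.8) + (1.2)·(1.2) + (3.2)·(3.2) + (-3.8)·(-3.8) + (2.2)·(2.2)) / 4 = 38.8/4 = 9.7
  S[X_1,X_2] = ((-2.8)·(-4.6) + (1.2)·(1.4) + (3.2)·(-1.6) + (-3.8)·(2.4) + (2.2)·(2.4)) / 4 = 5.6/4 = 1.4
  S[X_2,X_2] = ((-4.6)·(-4.6) + (1.4)·(1.4) + (-1.6)·(-1.6) + (2.4)·(2.4) + (2.4)·(2.4)) / 4 = 37.2/4 = 9.3

S is symmetric (S[j,i] = S[i,j]). Assembling:

S = [[9.7, 1.4],
 [1.4, 9.3]]


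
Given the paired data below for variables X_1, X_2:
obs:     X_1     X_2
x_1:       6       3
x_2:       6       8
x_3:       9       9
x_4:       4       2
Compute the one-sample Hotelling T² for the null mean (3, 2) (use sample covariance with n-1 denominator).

Step 1 — sample mean vector:
  mean(X_1) = (6 + 6 + 9 + 4) / 4 = 25/4 = 6.25
  mean(X_2) = (3 + 8 + 9 + 2) / 4 = 22/4 = 5.5
  x̄ = (6.25, 5.5),  deviation x̄ - mu_0 = (6.25, 5.5) - (3, 2) = (3.25, 3.5).

Step 2 — sample covariance matrix, S[i,j] = (1/(n-1)) · Σ_k (x_{k,i} - mean_i) · (x_{k,j} - mean_j), divisor n-1 = 3:
  S[X_1,X_1] = ((-0.25)·(-0.25) + (-0.25)·(-0.25) + (2.75)·(2.75) + (-2.25)·(-2.25)) / 3 = 12.75/3 = 4.25
  S[X_1,X_2] = ((-0.25)·(-2.5) + (-0.25)·(2.5) + (2.75)·(3.5) + (-2.25)·(-3.5)) / 3 = 17.5/3 = 5.8333
  S[X_2,X_2] = ((-2.5)·(-2.5) + (2.5)·(2.5) + (3.5)·(3.5) + (-3.5)·(-3.5)) / 3 = 37/3 = 12.3333
  S = [[4.25, 5.8333],
 [5.8333, 12.3333]].

Step 3 — invert S. det(S) = 4.25·12.3333 - (5.8333)² = 18.3889.
  S^{-1} = (1/det) · [[d, -b], [-b, a]] = [[0.6707, -0.3172],
 [-0.3172, 0.2311]].

Step 4 — quadratic form (x̄ - mu_0)^T · S^{-1} · (x̄ - mu_0):
  S^{-1} · (x̄ - mu_0) = (1.0695, -0.2221),
  (x̄ - mu_0)^T · [...] = (3.25)·(1.0695) + (3.5)·(-0.2221) = 2.6986.

Step 5 — scale by n: T² = 4 · 2.6986 = 10.7946.

T² ≈ 10.7946


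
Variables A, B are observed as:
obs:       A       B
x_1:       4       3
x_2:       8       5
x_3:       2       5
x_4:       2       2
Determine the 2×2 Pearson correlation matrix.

Step 1 — column means:
  mean(A) = (4 + 8 + 2 + 2) / 4 = 16/4 = 4
  mean(B) = (3 + 5 + 5 + 2) / 4 = 15/4 = 3.75

Step 2 — sample variances and covariances s[i,j] = (1/(n-1)) · Σ_k (x_{k,i} - mean_i) · (x_{k,j} - mean_j), with n-1 = 3:
  s[A,A] = ((0)·(0) + (4)·(4) + (-2)·(-2) + (-2)·(-2)) / 3 = 24/3 = 8
  s[A,B] = ((0)·(-0.75) + (4)·(1.25) + (-2)·(1.25) + (-2)·(-1.75)) / 3 = 6/3 = 2
  s[B,B] = ((-0.75)·(-0.75) + (1.25)·(1.25) + (1.25)·(1.25) + (-1.75)·(-1.75)) / 3 = 6.75/3 = 2.25
  Sample standard deviations s_i = √(s[i,i]):
  s(A) = √(8) = 2.8284
  s(B) = √(2.25) = 1.5

Step 3 — r_{ij} = s_{ij} / (s_i · s_j):
  r[A,A] = 1 (diagonal).
  r[A,B] = 2 / (2.8284 · 1.5) = 2 / 4.2426 = 0.4714
  r[B,B] = 1 (diagonal).

R is symmetric with unit diagonal. Assembling:

R = [[1, 0.4714],
 [0.4714, 1]]


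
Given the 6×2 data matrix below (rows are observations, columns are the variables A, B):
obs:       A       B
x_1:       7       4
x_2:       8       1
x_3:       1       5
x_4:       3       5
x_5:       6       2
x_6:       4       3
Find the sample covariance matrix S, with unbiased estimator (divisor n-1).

Step 1 — column means:
  mean(A) = (7 + 8 + 1 + 3 + 6 + 4) / 6 = 29/6 = 4.8333
  mean(B) = (4 + 1 + 5 + 5 + 2 + 3) / 6 = 20/6 = 3.3333

Step 2 — sample covariance S[i,j] = (1/(n-1)) · Σ_k (x_{k,i} - mean_i) · (x_{k,j} - mean_j), with n-1 = 5.
  S[A,A] = ((2.1667)·(2.1667) + (3.1667)·(3.1667) + (-3.8333)·(-3.8333) + (-1.8333)·(-1.8333) + (1.1667)·(1.1667) + (-0.8333)·(-0.8333)) / 5 = 34.8333/5 = 6.9667
  S[A,B] = ((2.1667)·(0.6667) + (3.1667)·(-2.3333) + (-3.8333)·(1.6667) + (-1.8333)·(1.6667) + (1.1667)·(-1.3333) + (-0.8333)·(-0.3333)) / 5 = -16.6667/5 = -3.3333
  S[B,B] = ((0.6667)·(0.6667) + (-2.3333)·(-2.3333) + (1.6667)·(1.6667) + (1.6667)·(1.6667) + (-1.3333)·(-1.3333) + (-0.3333)·(-0.3333)) / 5 = 13.3333/5 = 2.6667

S is symmetric (S[j,i] = S[i,j]). Assembling:

S = [[6.9667, -3.3333],
 [-3.3333, 2.6667]]


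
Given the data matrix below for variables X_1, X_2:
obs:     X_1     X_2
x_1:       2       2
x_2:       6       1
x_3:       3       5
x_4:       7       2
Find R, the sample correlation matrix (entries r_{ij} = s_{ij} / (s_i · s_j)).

Step 1 — column means:
  mean(X_1) = (2 + 6 + 3 + 7) / 4 = 18/4 = 4.5
  mean(X_2) = (2 + 1 + 5 + 2) / 4 = 10/4 = 2.5

Step 2 — sample variances and covariances s[i,j] = (1/(n-1)) · Σ_k (x_{k,i} - mean_i) · (x_{k,j} - mean_j), with n-1 = 3:
  s[X_1,X_1] = ((-2.5)·(-2.5) + (1.5)·(1.5) + (-1.5)·(-1.5) + (2.5)·(2.5)) / 3 = 17/3 = 5.6667
  s[X_1,X_2] = ((-2.5)·(-0.5) + (1.5)·(-1.5) + (-1.5)·(2.5) + (2.5)·(-0.5)) / 3 = -6/3 = -2
  s[X_2,X_2] = ((-0.5)·(-0.5) + (-1.5)·(-1.5) + (2.5)·(2.5) + (-0.5)·(-0.5)) / 3 = 9/3 = 3
  Sample standard deviations s_i = √(s[i,i]):
  s(X_1) = √(5.6667) = 2.3805
  s(X_2) = √(3) = 1.7321

Step 3 — r_{ij} = s_{ij} / (s_i · s_j):
  r[X_1,X_1] = 1 (diagonal).
  r[X_1,X_2] = -2 / (2.3805 · 1.7321) = -2 / 4.1231 = -0.4851
  r[X_2,X_2] = 1 (diagonal).

R is symmetric with unit diagonal. Assembling:

R = [[1, -0.4851],
 [-0.4851, 1]]


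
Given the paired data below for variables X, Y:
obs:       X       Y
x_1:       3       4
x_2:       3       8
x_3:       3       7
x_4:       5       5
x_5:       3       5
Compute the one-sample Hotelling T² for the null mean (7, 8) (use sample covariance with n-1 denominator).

Step 1 — sample mean vector:
  mean(X) = (3 + 3 + 3 + 5 + 3) / 5 = 17/5 = 3.4
  mean(Y) = (4 + 8 + 7 + 5 + 5) / 5 = 29/5 = 5.8
  x̄ = (3.4, 5.8),  deviation x̄ - mu_0 = (3.4, 5.8) - (7, 8) = (-3.6, -2.2).

Step 2 — sample covariance matrix, S[i,j] = (1/(n-1)) · Σ_k (x_{k,i} - mean_i) · (x_{k,j} - mean_j), divisor n-1 = 4:
  S[X,X] = ((-0.4)·(-0.4) + (-0.4)·(-0.4) + (-0.4)·(-0.4) + (1.6)·(1.6) + (-0.4)·(-0.4)) / 4 = 3.2/4 = 0.8
  S[X,Y] = ((-0.4)·(-1.8) + (-0.4)·(2.2) + (-0.4)·(1.2) + (1.6)·(-0.8) + (-0.4)·(-0.8)) / 4 = -1.6/4 = -0.4
  S[Y,Y] = ((-1.8)·(-1.8) + (2.2)·(2.2) + (1.2)·(1.2) + (-0.8)·(-0.8) + (-0.8)·(-0.8)) / 4 = 10.8/4 = 2.7
  S = [[0.8, -0.4],
 [-0.4, 2.7]].

Step 3 — invert S. det(S) = 0.8·2.7 - (-0.4)² = 2.
  S^{-1} = (1/det) · [[d, -b], [-b, a]] = [[1.35, 0.2],
 [0.2, 0.4]].

Step 4 — quadratic form (x̄ - mu_0)^T · S^{-1} · (x̄ - mu_0):
  S^{-1} · (x̄ - mu_0) = (-5.3, -1.6),
  (x̄ - mu_0)^T · [...] = (-3.6)·(-5.3) + (-2.2)·(-1.6) = 22.6.

Step 5 — scale by n: T² = 5 · 22.6 = 113.

T² ≈ 113


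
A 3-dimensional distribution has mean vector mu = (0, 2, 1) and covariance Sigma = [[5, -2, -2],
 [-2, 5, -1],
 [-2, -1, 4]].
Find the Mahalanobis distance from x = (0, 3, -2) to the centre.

Step 1 — centre the observation: (x - mu) = (0, 1, -3).

Step 2 — invert Sigma (cofactor / det for 3×3, or solve directly):
  Sigma^{-1} = [[0.3725, 0.1961, 0.2353],
 [0.1961, 0.3137, 0.1765],
 [0.2353, 0.1765, 0.4118]].

Step 3 — form the quadratic (x - mu)^T · Sigma^{-1} · (x - mu):
  Sigma^{-1} · (x - mu) = (-0.5098, -0.2157, -1.0588).
  (x - mu)^T · [Sigma^{-1} · (x - mu)] = (0)·(-0.5098) + (1)·(-0.2157) + (-3)·(-1.0588) = 2.9608.

Step 4 — take square root: d = √(2.9608) ≈ 1.7207.

d(x, mu) = √(2.9608) ≈ 1.7207


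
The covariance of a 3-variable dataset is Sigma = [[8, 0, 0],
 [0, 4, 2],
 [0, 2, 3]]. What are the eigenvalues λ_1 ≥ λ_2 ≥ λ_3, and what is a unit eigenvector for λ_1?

Step 1 — characteristic polynomial p(λ) = det(λI - Sigma) = λ³ - tr·λ² + c_1·λ - det, where tr = trace, c_1 = sum of the principal 2×2 minors, det = det(Sigma):
  tr = 8 + 4 + 3 = 15,
  c_1 = (8·4 - (0)²) + (8·3 - (0)²) + (4·3 - (2)²) = 32 + 24 + 8 = 64,
  det = 8·(4·3 - (2)²) - (0)·((0)·3 - (2)·(0)) + (0)·((0)·(2) - 4·(0)) = 8·(8) - (0)·(0) + (0)·(0) = 64.
  So p(λ) = λ³ - 15λ² + 64λ - 64.
Step 2 — look for an integer root (rational root theorem: any rational root is an integer divisor of 64). Testing λ = 8:
  p(8) = 512 - 960 + 512 - 64 = 0  ✓
  Dividing out (λ - 8): p(λ) = (λ - 8)(λ² - 7λ + 8).
Step 3 — remaining eigenvalues from the quadratic λ² - 7λ + 8 = 0:
  Δ = 7² - 4·8 = 49 - 32 = 17,  λ = (7 ± √17)/2 = (7 ± 4.1231)/2 ≈ 5.5616 or 1.4384.
  Sorted: λ_1 = 8,  λ_2 = 5.5616,  λ_3 = 1.4384  (check: sum = 15 = tr ✓).

Step 4 — unit eigenvector for λ_1 = 8: v spans the null space of (Sigma - λ_1 I), whose rows are
  r_1 = (0, 0, 0),  r_2 = (0, -4, 2),  r_3 = (0, 2, -5).
  v is orthogonal to every row, so take v ∝ r_2 × r_3 = ((-4)·(-5) - (2)·(2), (2)·(0) - (0)·(-5), (0)·(2) - (-4)·(0)) = (16, 0, 0).
  Rescale (divide by 16): u = (1, 0, 0).
  ||u|| = √((1)² + (0)² + (0)²) = √(1) = 1,  v_1 = u/||u|| ≈ (1, 0, 0) (||v_1|| = 1).

λ_1 = 8,  λ_2 = 5.5616,  λ_3 = 1.4384;  v_1 ≈ (1, 0, 0)


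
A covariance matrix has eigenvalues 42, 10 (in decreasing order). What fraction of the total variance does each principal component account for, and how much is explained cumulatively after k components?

Step 1 — total variance = trace(Sigma) = Σ λ_i = 42 + 10 = 52.

Step 2 — fraction explained by component i = λ_i / Σ λ:
  PC1: 42/52 = 0.8077
  PC2: 10/52 = 0.1923

Step 3 — cumulative fraction after k components = (λ_1 + ... + λ_k) / Σ λ:
  k = 1: 42/52 = 0.8077
  k = 2: (42 + 10)/52 = 52/52 = 1

Summary (fraction, with percent):

explained: PC1 0.8077 (80.77%), PC2 0.1923 (19.23%);  cumulative: 0.8077, 1


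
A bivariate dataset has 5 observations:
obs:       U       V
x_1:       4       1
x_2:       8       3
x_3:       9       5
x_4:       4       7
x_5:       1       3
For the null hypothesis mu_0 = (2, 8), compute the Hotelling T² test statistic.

Step 1 — sample mean vector:
  mean(U) = (4 + 8 + 9 + 4 + 1) / 5 = 26/5 = 5.2
  mean(V) = (1 + 3 + 5 + 7 + 3) / 5 = 19/5 = 3.8
  x̄ = (5.2, 3.8),  deviation x̄ - mu_0 = (5.2, 3.8) - (2, 8) = (3.2, -4.2).

Step 2 — sample covariance matrix, S[i,j] = (1/(n-1)) · Σ_k (x_{k,i} - mean_i) · (x_{k,j} - mean_j), divisor n-1 = 4:
  S[U,U] = ((-1.2)·(-1.2) + (2.8)·(2.8) + (3.8)·(3.8) + (-1.2)·(-1.2) + (-4.2)·(-4.2)) / 4 = 42.8/4 = 10.7
  S[U,V] = ((-1.2)·(-2.8) + (2.8)·(-0.8) + (3.8)·(1.2) + (-1.2)·(3.2) + (-4.2)·(-0.8)) / 4 = 5.2/4 = 1.3
  S[V,V] = ((-2.8)·(-2.8) + (-0.8)·(-0.8) + (1.2)·(1.2) + (3.2)·(3.2) + (-0.8)·(-0.8)) / 4 = 20.8/4 = 5.2
  S = [[10.7, 1.3],
 [1.3, 5.2]].

Step 3 — invert S. det(S) = 10.7·5.2 - (1.3)² = 53.95.
  S^{-1} = (1/det) · [[d, -b], [-b, a]] = [[0.0964, -0.0241],
 [-0.0241, 0.1983]].

Step 4 — quadratic form (x̄ - mu_0)^T · S^{-1} · (x̄ - mu_0):
  S^{-1} · (x̄ - mu_0) = (0.4096, -0.9101),
  (x̄ - mu_0)^T · [...] = (3.2)·(0.4096) + (-4.2)·(-0.9101) = 5.1333.

Step 5 — scale by n: T² = 5 · 5.1333 = 25.6664.

T² ≈ 25.6664


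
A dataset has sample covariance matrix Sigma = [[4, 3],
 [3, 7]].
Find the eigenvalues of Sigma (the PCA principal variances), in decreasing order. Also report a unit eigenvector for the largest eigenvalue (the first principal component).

Step 1 — characteristic polynomial of 2×2 Sigma:
  det(Sigma - λI) = λ² - trace · λ + det = 0.
  trace = 4 + 7 = 11, det = 4·7 - (3)² = 19.
Step 2 — discriminant:
  Δ = trace² - 4·det = 121 - 76 = 45.
Step 3 — eigenvalues:
  λ = (trace ± √Δ)/2 = (11 ± 6.7082)/2,
  λ_1 = 8.8541,  λ_2 = 2.1459.

Step 4 — unit eigenvector for λ_1: solve (Sigma - λ_1 I)v = 0. First row:
  (4 - 8.8541)·v_x + (3)·v_y = 0, i.e. (-4.8541)·v_x + (3)·v_y = 0,
  so v ∝ (b, λ_1 - a) = (3, 4.8541) = u.
  ||u|| = √((3)² + (4.8541)²) = √(32.5623) ≈ 5.7063,
  v_1 = u/||u|| ≈ (0.5257, 0.8507) (||v_1|| = 1).

λ_1 = 8.8541,  λ_2 = 2.1459;  v_1 ≈ (0.5257, 0.8507)
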